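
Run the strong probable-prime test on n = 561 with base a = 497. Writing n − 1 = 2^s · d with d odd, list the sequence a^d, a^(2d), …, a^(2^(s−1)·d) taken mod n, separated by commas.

98, 67, 1, 1

n − 1 = 560 = 2^4 · 35, so s = 4 and d = 35.
x_0 = 497^35 mod 561 = 98.
x_1 = 98^2 mod 561 = 67.
x_2 = 67^2 mod 561 = 1.
x_3 = 1^2 mod 561 = 1.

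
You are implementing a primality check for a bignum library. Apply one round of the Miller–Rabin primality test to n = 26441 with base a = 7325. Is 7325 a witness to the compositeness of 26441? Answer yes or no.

yes

n − 1 = 26440 = 2^3 · 3305, so s = 3 and d = 3305.
x_0 = 7325^3305 mod 26441 = 17554.
x_0 is neither 1 nor 26440, so continue squaring.
x_1 = 17554^2 mod 26441 = 25943.
x_2 = 25943^2 mod 26441 = 10035.
Reached i = s−1 = 2 without hitting −1: 7325 is a Miller–Rabin witness and 26441 is composite.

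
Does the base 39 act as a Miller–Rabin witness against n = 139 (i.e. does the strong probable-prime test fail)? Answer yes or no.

n − 1 = 138 = 2^1 · 69, so s = 1 and d = 69.
Repeated squaring mod 139: 39^1 ≡ 39, 39^2 ≡ 131, 39^4 ≡ 64, 39^8 ≡ 65, 39^16 ≡ 55, 39^32 ≡ 106, 39^64 ≡ 116.
69 = 64 + 4 + 1, so 39^69 ≡ 116·64·39 ≡ 138 (mod 139).
x_0 = 39^69 mod 139 = 138.
x_0 = 138 ≡ −1, so 39 is not a witness.

no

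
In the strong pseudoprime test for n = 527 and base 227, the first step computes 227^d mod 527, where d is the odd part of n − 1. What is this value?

14

n − 1 = 526 = 2^1 · 263, so s = 1 and d = 263.
227^263 mod 527 = 14.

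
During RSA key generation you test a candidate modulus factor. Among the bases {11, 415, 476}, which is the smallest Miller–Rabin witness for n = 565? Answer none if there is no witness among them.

n − 1 = 564 = 2^2 · 141, so s = 2 and d = 141.
Base 11: x_0 = 11^141 mod 565 = 441. x_0 is neither 1 nor 564, so continue squaring. x_1 = 441^2 mod 565 = 121. Reached i = s−1 = 1 without hitting −1: 11 is a Miller–Rabin witness and 565 is composite.
Base 415: x_0 = 415^141 mod 565 = 10. x_0 is neither 1 nor 564, so continue squaring. x_1 = 10^2 mod 565 = 100. Reached i = s−1 = 1 without hitting −1: 415 is a Miller–Rabin witness and 565 is composite.
Base 476: x_0 = 476^141 mod 565 = 431. x_0 is neither 1 nor 564, so continue squaring. x_1 = 431^2 mod 565 = 441. Reached i = s−1 = 1 without hitting −1: 476 is a Miller–Rabin witness and 565 is composite.
The smallest witness among the given bases is 11.

11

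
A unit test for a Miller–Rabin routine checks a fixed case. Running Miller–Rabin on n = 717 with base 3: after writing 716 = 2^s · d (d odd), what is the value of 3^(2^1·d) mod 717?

3

n − 1 = 716 = 2^2 · 179, so s = 2 and d = 179.
Repeated squaring mod 717: 3^1 ≡ 3, 3^2 ≡ 9, 3^4 ≡ 81, 3^8 ≡ 108, 3^16 ≡ 192, 3^32 ≡ 297, 3^64 ≡ 18, 3^128 ≡ 324.
179 = 128 + 32 + 16 + 2 + 1, so 3^179 ≡ 324·297·192·9·3 ≡ 372 (mod 717).
x_0 = 372.
x_1 = 372^2 mod 717 = 3.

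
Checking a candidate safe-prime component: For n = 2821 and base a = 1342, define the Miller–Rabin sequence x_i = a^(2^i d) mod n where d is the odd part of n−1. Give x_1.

n − 1 = 2820 = 2^2 · 705, so s = 2 and d = 705.
x_0 = 1342^705 mod 2821 = 1210.
x_1 = 1210^2 mod 2821 = 1.

1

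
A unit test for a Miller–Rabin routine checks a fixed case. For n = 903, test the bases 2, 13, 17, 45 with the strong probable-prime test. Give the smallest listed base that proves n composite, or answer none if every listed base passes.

n − 1 = 902 = 2^1 · 451, so s = 1 and d = 451.
Base 2: x_0 = 2^451 mod 903 = 653. x_0 ∉ {1, 902} and s = 1, so 2 is a Miller–Rabin witness and 903 is composite.
Base 13: x_0 = 13^451 mod 903 = 832. x_0 ∉ {1, 902} and s = 1, so 13 is a Miller–Rabin witness and 903 is composite.
Base 17: x_0 = 17^451 mod 903 = 353. x_0 ∉ {1, 902} and s = 1, so 17 is a Miller–Rabin witness and 903 is composite.
Base 45: x_0 = 45^451 mod 903 = 696. x_0 ∉ {1, 902} and s = 1, so 45 is a Miller–Rabin witness and 903 is composite.
The smallest witness among the given bases is 2.

2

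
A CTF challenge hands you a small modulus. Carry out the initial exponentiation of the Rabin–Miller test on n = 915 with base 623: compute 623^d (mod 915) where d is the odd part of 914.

623

n − 1 = 914 = 2^1 · 457, so s = 1 and d = 457.
Repeated squaring mod 915: 623^1 ≡ 623, 623^2 ≡ 169, 623^4 ≡ 196, 623^8 ≡ 901, 623^16 ≡ 196, 623^32 ≡ 901, 623^64 ≡ 196, 623^128 ≡ 901, 623^256 ≡ 196.
457 = 256 + 128 + 64 + 8 + 1, so 623^457 ≡ 196·901·196·901·623 ≡ 623 (mod 915).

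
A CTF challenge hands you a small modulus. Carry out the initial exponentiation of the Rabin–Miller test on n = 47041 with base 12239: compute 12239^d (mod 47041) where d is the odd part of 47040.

n − 1 = 47040 = 2^6 · 735, so s = 6 and d = 735.
12239^735 mod 47041 = 19201.

19201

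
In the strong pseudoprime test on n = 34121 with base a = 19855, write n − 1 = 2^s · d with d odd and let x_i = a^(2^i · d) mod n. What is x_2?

n − 1 = 34120 = 2^3 · 4265, so s = 3 and d = 4265.
Repeated squaring mod 34121: 19855^1 ≡ 19855, 19855^2 ≡ 21112, 19855^4 ≡ 28042, 19855^8 ≡ 1198, 19855^16 ≡ 2122, 19855^32 ≡ 33033, 19855^64 ≡ 23630, 19855^128 ≡ 20856, 19855^256 ≡ 32349, 19855^512 ≡ 852, 19855^1024 ≡ 9363, 19855^2048 ≡ 8920, 19855^4096 ≡ 30349.
4265 = 4096 + 128 + 32 + 8 + 1, so 19855^4265 ≡ 30349·20856·33033·1198·19855 ≡ 31662 (mod 34121).
x_0 = 31662.
x_1 = 31662^2 mod 34121 = 7264.
x_2 = 7264^2 mod 34121 = 14630.

14630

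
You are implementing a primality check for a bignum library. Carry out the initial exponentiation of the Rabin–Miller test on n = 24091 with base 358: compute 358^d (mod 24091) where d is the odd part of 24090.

24090

n − 1 = 24090 = 2^1 · 12045, so s = 1 and d = 12045.
358^12045 mod 24091 = 24090.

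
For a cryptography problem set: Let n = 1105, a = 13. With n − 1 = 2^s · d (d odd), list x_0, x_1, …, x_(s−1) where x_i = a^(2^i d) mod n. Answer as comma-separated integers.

13, 169, 936, 936

n − 1 = 1104 = 2^4 · 69, so s = 4 and d = 69.
x_0 = 13^69 mod 1105 = 13.
x_1 = 13^2 mod 1105 = 169.
x_2 = 169^2 mod 1105 = 936.
x_3 = 936^2 mod 1105 = 936.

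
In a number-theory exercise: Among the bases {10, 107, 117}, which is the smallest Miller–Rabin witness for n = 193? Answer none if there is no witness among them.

none

n − 1 = 192 = 2^6 · 3, so s = 6 and d = 3.
Base 10: x_0 = 10^3 mod 193 = 35. x_0 is neither 1 nor 192, so continue squaring. x_1 = 35^2 mod 193 = 67. x_2 = 67^2 mod 193 = 50. x_3 = 50^2 mod 193 = 184. x_4 = 184^2 mod 193 = 81. x_5 = 81^2 mod 193 = 192. x_5 ≡ −1, so 10 is not a witness.
Base 107: x_0 = 107^3 mod 193 = 72. x_0 is neither 1 nor 192, so continue squaring. x_1 = 72^2 mod 193 = 166. x_2 = 166^2 mod 193 = 150. x_3 = 150^2 mod 193 = 112. x_4 = 112^2 mod 193 = 192. x_4 ≡ −1, so 107 is not a witness.
Base 117: x_0 = 117^3 mod 193 = 99. x_0 is neither 1 nor 192, so continue squaring. x_1 = 99^2 mod 193 = 151. x_2 = 151^2 mod 193 = 27. x_3 = 27^2 mod 193 = 150. x_4 = 150^2 mod 193 = 112. x_5 = 112^2 mod 193 = 192. x_5 ≡ −1, so 117 is not a witness.
No listed base is a witness for 193.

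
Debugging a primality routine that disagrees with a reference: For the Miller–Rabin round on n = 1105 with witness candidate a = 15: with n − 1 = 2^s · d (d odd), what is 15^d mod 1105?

n − 1 = 1104 = 2^4 · 69, so s = 4 and d = 69.
15^69 mod 1105 = 70.

70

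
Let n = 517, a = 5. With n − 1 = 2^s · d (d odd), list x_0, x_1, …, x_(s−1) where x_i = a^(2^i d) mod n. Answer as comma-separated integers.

20, 400

n − 1 = 516 = 2^2 · 129, so s = 2 and d = 129.
x_0 = 5^129 mod 517 = 20.
x_1 = 20^2 mod 517 = 400.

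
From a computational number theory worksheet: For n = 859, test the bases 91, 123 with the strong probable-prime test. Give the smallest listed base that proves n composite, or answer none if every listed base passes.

n − 1 = 858 = 2^1 · 429, so s = 1 and d = 429.
Base 91: x_0 = 91^429 mod 859 = 1. x_0 = 1, so 91 is not a witness.
Base 123: x_0 = 123^429 mod 859 = 858. x_0 = 858 ≡ −1, so 123 is not a witness.
No listed base is a witness for 859.

none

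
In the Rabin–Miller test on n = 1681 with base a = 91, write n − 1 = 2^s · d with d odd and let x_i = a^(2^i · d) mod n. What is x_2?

n − 1 = 1680 = 2^4 · 105, so s = 4 and d = 105.
By repeated squaring, 91^105 ≡ 501 (mod 1681).
x_0 = 501.
x_1 = 501^2 mod 1681 = 532.
x_2 = 532^2 mod 1681 = 616.

616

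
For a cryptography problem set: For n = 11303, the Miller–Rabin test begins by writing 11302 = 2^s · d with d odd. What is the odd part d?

5651

Halving: 11302 → 5651; 5651 is odd.
So 11302 = 2^1 · 5651.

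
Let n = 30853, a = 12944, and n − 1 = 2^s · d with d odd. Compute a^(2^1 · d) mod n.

n − 1 = 30852 = 2^2 · 7713, so s = 2 and d = 7713.
x_0 = 12944^7713 mod 30853 = 1.
x_1 = 1^2 mod 30853 = 1.

1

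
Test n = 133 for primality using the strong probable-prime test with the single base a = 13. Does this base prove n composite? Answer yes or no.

n − 1 = 132 = 2^2 · 33, so s = 2 and d = 33.
x_0 = 13^33 mod 133 = 27.
x_0 is neither 1 nor 132, so continue squaring.
x_1 = 27^2 mod 133 = 64.
Reached i = s−1 = 1 without hitting −1: 13 is a Miller–Rabin witness and 133 is composite.

yes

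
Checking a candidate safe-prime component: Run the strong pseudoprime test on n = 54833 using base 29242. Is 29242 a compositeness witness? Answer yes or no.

n − 1 = 54832 = 2^4 · 3427, so s = 4 and d = 3427.
Repeated squaring mod 54833: 29242^1 ≡ 29242, 29242^2 ≡ 28762, 29242^4 ≡ 42006, 29242^8 ≡ 32929, 29242^16 ≡ 51299, 29242^32 ≡ 42065, 29242^64 ≡ 3315, 29242^128 ≡ 22625, 29242^256 ≡ 24570, 29242^512 ≡ 28403, 29242^1024 ≡ 27313, 29242^2048 ≡ 51837.
3427 = 2048 + 1024 + 256 + 64 + 32 + 2 + 1, so 29242^3427 ≡ 51837·27313·24570·3315·42065·28762·29242 ≡ 54832 (mod 54833).
x_0 = 29242^3427 mod 54833 = 54832.
x_0 = 54832 ≡ −1, so 29242 is not a witness.

no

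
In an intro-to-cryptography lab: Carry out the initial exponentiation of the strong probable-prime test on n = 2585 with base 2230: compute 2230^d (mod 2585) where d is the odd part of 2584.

n − 1 = 2584 = 2^3 · 323, so s = 3 and d = 323.
2230^323 mod 2585 = 820.

820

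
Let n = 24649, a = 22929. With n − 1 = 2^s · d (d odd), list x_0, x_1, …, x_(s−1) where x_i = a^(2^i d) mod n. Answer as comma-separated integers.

n − 1 = 24648 = 2^3 · 3081, so s = 3 and d = 3081.
x_0 = 22929^3081 mod 24649 = 9078.
x_1 = 9078^2 mod 24649 = 8477.
x_2 = 8477^2 mod 24649 = 7694.

9078, 8477, 7694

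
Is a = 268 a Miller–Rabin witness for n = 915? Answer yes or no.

n − 1 = 914 = 2^1 · 457, so s = 1 and d = 457.
x_0 = 268^457 mod 915 = 358.
x_0 ∉ {1, 914} and s = 1, so 268 is a Miller–Rabin witness and 915 is composite.

yes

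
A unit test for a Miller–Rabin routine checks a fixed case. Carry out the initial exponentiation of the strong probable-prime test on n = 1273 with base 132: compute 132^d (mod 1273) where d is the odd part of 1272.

n − 1 = 1272 = 2^3 · 159, so s = 3 and d = 159.
Repeated squaring mod 1273: 132^1 ≡ 132, 132^2 ≡ 875, 132^4 ≡ 552, 132^8 ≡ 457, 132^16 ≡ 77, 132^32 ≡ 837, 132^64 ≡ 419, 132^128 ≡ 1160.
159 = 128 + 16 + 8 + 4 + 2 + 1, so 132^159 ≡ 1160·77·457·552·875·132 ≡ 759 (mod 1273).

759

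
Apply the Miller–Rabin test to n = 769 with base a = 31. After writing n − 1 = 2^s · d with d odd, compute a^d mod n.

569

n − 1 = 768 = 2^8 · 3, so s = 8 and d = 3.
31^3 mod 769 = 569.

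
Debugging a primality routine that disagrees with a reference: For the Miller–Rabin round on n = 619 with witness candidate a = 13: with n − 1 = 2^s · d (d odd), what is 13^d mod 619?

n − 1 = 618 = 2^1 · 309, so s = 1 and d = 309.
13^309 mod 619 = 618.

618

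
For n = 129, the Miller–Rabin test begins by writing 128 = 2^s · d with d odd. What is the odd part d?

1

Halving: 128 → 64 → 32 → 16 → 8 → 4 → 2 → 1; 1 is odd.
So 128 = 2^7 · 1.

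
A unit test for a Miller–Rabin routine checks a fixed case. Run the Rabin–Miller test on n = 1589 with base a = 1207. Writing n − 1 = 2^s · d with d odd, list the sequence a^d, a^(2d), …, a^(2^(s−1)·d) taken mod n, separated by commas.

n − 1 = 1588 = 2^2 · 397, so s = 2 and d = 397.
x_0 = 1207^397 mod 1589 = 1032.
x_1 = 1032^2 mod 1589 = 394.

1032, 394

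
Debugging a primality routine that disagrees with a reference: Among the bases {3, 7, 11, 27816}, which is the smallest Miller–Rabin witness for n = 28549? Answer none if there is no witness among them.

none

n − 1 = 28548 = 2^2 · 7137, so s = 2 and d = 7137.
Base 3: x_0 = 3^7137 mod 28549 = 28548. x_0 = 28548 ≡ −1, so 3 is not a witness.
Base 7: x_0 = 7^7137 mod 28549 = 5391. x_0 is neither 1 nor 28548, so continue squaring. x_1 = 5391^2 mod 28549 = 28548. x_1 ≡ −1, so 7 is not a witness.
Base 11: x_0 = 11^7137 mod 28549 = 1. x_0 = 1, so 11 is not a witness.
Base 27816: x_0 = 27816^7137 mod 28549 = 5391. x_0 is neither 1 nor 28548, so continue squaring. x_1 = 5391^2 mod 28549 = 28548. x_1 ≡ −1, so 27816 is not a witness.
No listed base is a witness for 28549.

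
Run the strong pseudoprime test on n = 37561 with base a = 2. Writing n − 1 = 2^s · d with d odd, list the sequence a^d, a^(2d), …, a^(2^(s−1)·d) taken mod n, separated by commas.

n − 1 = 37560 = 2^3 · 4695, so s = 3 and d = 4695.
x_0 = 2^4695 mod 37561 = 32987.
x_1 = 32987^2 mod 37561 = 37560.
x_2 = 37560^2 mod 37561 = 1.

32987, 37560, 1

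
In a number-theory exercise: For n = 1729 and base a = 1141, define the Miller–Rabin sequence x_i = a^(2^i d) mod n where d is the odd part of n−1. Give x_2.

n − 1 = 1728 = 2^6 · 27, so s = 6 and d = 27.
x_0 = 1141^27 mod 1729 = 77.
x_1 = 77^2 mod 1729 = 742.
x_2 = 742^2 mod 1729 = 742.

742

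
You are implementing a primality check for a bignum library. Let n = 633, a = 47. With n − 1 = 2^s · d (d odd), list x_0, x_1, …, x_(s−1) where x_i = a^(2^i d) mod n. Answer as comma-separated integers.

80, 70, 469

n − 1 = 632 = 2^3 · 79, so s = 3 and d = 79.
x_0 = 47^79 mod 633 = 80.
x_1 = 80^2 mod 633 = 70.
x_2 = 70^2 mod 633 = 469.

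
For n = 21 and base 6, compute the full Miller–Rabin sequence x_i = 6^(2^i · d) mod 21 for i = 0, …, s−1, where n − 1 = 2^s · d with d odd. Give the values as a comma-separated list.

n − 1 = 20 = 2^2 · 5, so s = 2 and d = 5.
x_0 = 6^5 mod 21 = 6.
x_1 = 6^2 mod 21 = 15.

6, 15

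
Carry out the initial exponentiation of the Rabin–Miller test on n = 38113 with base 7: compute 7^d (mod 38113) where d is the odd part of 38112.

23810

n − 1 = 38112 = 2^5 · 1191, so s = 5 and d = 1191.
By repeated squaring, 7^1191 ≡ 23810 (mod 38113).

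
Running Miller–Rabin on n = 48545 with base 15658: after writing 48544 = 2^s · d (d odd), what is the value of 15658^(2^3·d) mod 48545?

n − 1 = 48544 = 2^5 · 1517, so s = 5 and d = 1517.
x_0 = 15658^1517 mod 48545 = 27943.
x_1 = 27943^2 mod 48545 = 13469.
x_2 = 13469^2 mod 48545 = 1296.
x_3 = 1296^2 mod 48545 = 29086.

29086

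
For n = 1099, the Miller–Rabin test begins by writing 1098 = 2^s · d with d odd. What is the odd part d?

Halving: 1098 → 549; 549 is odd.
So 1098 = 2^1 · 549.

549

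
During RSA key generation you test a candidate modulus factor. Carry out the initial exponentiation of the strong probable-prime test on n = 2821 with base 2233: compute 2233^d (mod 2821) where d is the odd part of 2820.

714

n − 1 = 2820 = 2^2 · 705, so s = 2 and d = 705.
2233^705 mod 2821 = 714.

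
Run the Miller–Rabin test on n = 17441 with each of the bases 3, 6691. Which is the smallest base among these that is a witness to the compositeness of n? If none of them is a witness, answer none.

3

n − 1 = 17440 = 2^5 · 545, so s = 5 and d = 545.
Base 3: x_0 = 3^545 mod 17441 = 5129. x_0 is neither 1 nor 17440, so continue squaring. x_1 = 5129^2 mod 17441 = 5613. x_2 = 5613^2 mod 17441 = 7323. x_3 = 7323^2 mod 17441 = 12695. x_4 = 12695^2 mod 17441 = 8185. Reached i = s−1 = 4 without hitting −1: 3 is a Miller–Rabin witness and 17441 is composite.
Base 6691: x_0 = 6691^545 mod 17441 = 16794. x_0 is neither 1 nor 17440, so continue squaring. x_1 = 16794^2 mod 17441 = 25. x_2 = 25^2 mod 17441 = 625. x_3 = 625^2 mod 17441 = 6923. x_4 = 6923^2 mod 17441 = 61. Reached i = s−1 = 4 without hitting −1: 6691 is a Miller–Rabin witness and 17441 is composite.
The smallest witness among the given bases is 3.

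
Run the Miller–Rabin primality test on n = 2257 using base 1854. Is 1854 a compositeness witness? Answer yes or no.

yes

n − 1 = 2256 = 2^4 · 141, so s = 4 and d = 141.
x_0 = 1854^141 mod 2257 = 85.
x_0 is neither 1 nor 2256, so continue squaring.
x_1 = 85^2 mod 2257 = 454.
x_2 = 454^2 mod 2257 = 729.
x_3 = 729^2 mod 2257 = 1046.
Reached i = s−1 = 3 without hitting −1: 1854 is a Miller–Rabin witness and 2257 is composite.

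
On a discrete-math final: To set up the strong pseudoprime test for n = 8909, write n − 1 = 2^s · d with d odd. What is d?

2227

Halving: 8908 → 4454 → 2227; 2227 is odd.
So 8908 = 2^2 · 2227.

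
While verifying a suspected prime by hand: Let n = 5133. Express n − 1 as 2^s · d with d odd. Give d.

1283

Halving: 5132 → 2566 → 1283; 1283 is odd.
So 5132 = 2^2 · 1283.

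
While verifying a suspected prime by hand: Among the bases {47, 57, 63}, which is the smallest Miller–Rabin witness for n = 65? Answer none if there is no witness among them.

n − 1 = 64 = 2^6 · 1, so s = 6 and d = 1.
Base 47: x_0 = 47^1 mod 65 = 47. x_0 is neither 1 nor 64, so continue squaring. x_1 = 47^2 mod 65 = 64. x_1 ≡ −1, so 47 is not a witness.
Base 57: x_0 = 57^1 mod 65 = 57. x_0 is neither 1 nor 64, so continue squaring. x_1 = 57^2 mod 65 = 64. x_1 ≡ −1, so 57 is not a witness.
Base 63: x_0 = 63^1 mod 65 = 63. x_0 is neither 1 nor 64, so continue squaring. x_1 = 63^2 mod 65 = 4. x_2 = 4^2 mod 65 = 16. x_3 = 16^2 mod 65 = 61. x_4 = 61^2 mod 65 = 16. x_5 = 16^2 mod 65 = 61. Reached i = s−1 = 5 without hitting −1: 63 is a Miller–Rabin witness and 65 is composite.
The smallest witness among the given bases is 63.

63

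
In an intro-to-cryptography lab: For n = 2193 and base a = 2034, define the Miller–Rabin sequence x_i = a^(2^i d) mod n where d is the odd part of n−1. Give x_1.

1260

n − 1 = 2192 = 2^4 · 137, so s = 4 and d = 137.
x_0 = 2034^137 mod 2193 = 1485.
x_1 = 1485^2 mod 2193 = 1260.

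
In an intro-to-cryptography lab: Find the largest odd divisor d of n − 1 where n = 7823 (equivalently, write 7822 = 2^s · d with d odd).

Halving: 7822 → 3911; 3911 is odd.
So 7822 = 2^1 · 3911.

3911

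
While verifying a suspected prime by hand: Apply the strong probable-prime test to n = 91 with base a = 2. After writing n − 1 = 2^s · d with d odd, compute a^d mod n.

n − 1 = 90 = 2^1 · 45, so s = 1 and d = 45.
2^45 mod 91 = 57.

57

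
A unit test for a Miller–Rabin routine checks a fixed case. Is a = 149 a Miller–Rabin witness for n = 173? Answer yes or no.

n − 1 = 172 = 2^2 · 43, so s = 2 and d = 43.
x_0 = 149^43 mod 173 = 1.
x_0 = 1, so 149 is not a witness.

no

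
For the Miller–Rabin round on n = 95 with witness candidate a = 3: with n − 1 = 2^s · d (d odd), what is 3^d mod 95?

n − 1 = 94 = 2^1 · 47, so s = 1 and d = 47.
3^47 mod 95 = 67.

67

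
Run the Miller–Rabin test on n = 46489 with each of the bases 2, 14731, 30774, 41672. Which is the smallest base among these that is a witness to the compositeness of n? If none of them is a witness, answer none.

n − 1 = 46488 = 2^3 · 5811, so s = 3 and d = 5811.
Base 2: x_0 = 2^5811 mod 46489 = 12635. x_0 is neither 1 nor 46488, so continue squaring. x_1 = 12635^2 mod 46489 = 46488. x_1 ≡ −1, so 2 is not a witness.
Base 14731: x_0 = 14731^5811 mod 46489 = 1. x_0 = 1, so 14731 is not a witness.
Base 30774: x_0 = 30774^5811 mod 46489 = 46488. x_0 = 46488 ≡ −1, so 30774 is not a witness.
Base 41672: x_0 = 41672^5811 mod 46489 = 46488. x_0 = 46488 ≡ −1, so 41672 is not a witness.
No listed base is a witness for 46489.

none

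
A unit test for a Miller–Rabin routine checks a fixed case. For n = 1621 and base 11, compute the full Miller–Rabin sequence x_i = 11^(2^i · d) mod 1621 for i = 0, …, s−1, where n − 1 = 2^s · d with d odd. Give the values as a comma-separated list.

1, 1

n − 1 = 1620 = 2^2 · 405, so s = 2 and d = 405.
x_0 = 11^405 mod 1621 = 1.
x_1 = 1^2 mod 1621 = 1.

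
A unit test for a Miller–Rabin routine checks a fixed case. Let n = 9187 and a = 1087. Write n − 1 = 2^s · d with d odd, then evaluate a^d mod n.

n − 1 = 9186 = 2^1 · 4593, so s = 1 and d = 4593.
1087^4593 mod 9187 = 9186.

9186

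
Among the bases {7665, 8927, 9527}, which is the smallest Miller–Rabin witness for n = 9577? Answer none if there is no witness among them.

none

n − 1 = 9576 = 2^3 · 1197, so s = 3 and d = 1197.
Base 7665: x_0 = 7665^1197 mod 9577 = 9078. x_0 is neither 1 nor 9576, so continue squaring. x_1 = 9078^2 mod 9577 = 9576. x_1 ≡ −1, so 7665 is not a witness.
Base 8927: x_0 = 8927^1197 mod 9577 = 4525. x_0 is neither 1 nor 9576, so continue squaring. x_1 = 4525^2 mod 9577 = 9576. x_1 ≡ −1, so 8927 is not a witness.
Base 9527: x_0 = 9527^1197 mod 9577 = 499. x_0 is neither 1 nor 9576, so continue squaring. x_1 = 499^2 mod 9577 = 9576. x_1 ≡ −1, so 9527 is not a witness.
No listed base is a witness for 9577.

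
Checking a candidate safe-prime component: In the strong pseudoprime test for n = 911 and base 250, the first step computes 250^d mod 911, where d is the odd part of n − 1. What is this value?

n − 1 = 910 = 2^1 · 455, so s = 1 and d = 455.
250^455 mod 911 = 1.

1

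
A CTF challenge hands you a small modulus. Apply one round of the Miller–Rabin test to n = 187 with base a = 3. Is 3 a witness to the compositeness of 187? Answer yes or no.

yes

n − 1 = 186 = 2^1 · 93, so s = 1 and d = 93.
By repeated squaring, 3^93 ≡ 148 (mod 187).
x_0 = 3^93 mod 187 = 148.
x_0 ∉ {1, 186} and s = 1, so 3 is a Miller–Rabin witness and 187 is composite.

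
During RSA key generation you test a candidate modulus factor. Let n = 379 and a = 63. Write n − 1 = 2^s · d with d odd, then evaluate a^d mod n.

378

n − 1 = 378 = 2^1 · 189, so s = 1 and d = 189.
Repeated squaring mod 379: 63^1 ≡ 63, 63^2 ≡ 179, 63^4 ≡ 205, 63^8 ≡ 335, 63^16 ≡ 41, 63^32 ≡ 165, 63^64 ≡ 316, 63^128 ≡ 179.
189 = 128 + 32 + 16 + 8 + 4 + 1, so 63^189 ≡ 179·165·41·335·205·63 ≡ 378 (mod 379).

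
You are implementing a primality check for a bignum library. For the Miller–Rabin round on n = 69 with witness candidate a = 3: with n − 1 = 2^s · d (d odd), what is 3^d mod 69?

39

n − 1 = 68 = 2^2 · 17, so s = 2 and d = 17.
Repeated squaring mod 69: 3^1 ≡ 3, 3^2 ≡ 9, 3^4 ≡ 12, 3^8 ≡ 6, 3^16 ≡ 36.
17 = 16 + 1, so 3^17 ≡ 36·3 ≡ 39 (mod 69).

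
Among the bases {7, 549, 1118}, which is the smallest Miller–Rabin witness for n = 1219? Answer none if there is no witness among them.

n − 1 = 1218 = 2^1 · 609, so s = 1 and d = 609.
Base 7: x_0 = 7^609 mod 1219 = 888. x_0 ∉ {1, 1218} and s = 1, so 7 is a Miller–Rabin witness and 1219 is composite.
Base 549: x_0 = 549^609 mod 1219 = 586. x_0 ∉ {1, 1218} and s = 1, so 549 is a Miller–Rabin witness and 1219 is composite.
Base 1118: x_0 = 1118^609 mod 1219 = 86. x_0 ∉ {1, 1218} and s = 1, so 1118 is a Miller–Rabin witness and 1219 is composite.
The smallest witness among the given bases is 7.

7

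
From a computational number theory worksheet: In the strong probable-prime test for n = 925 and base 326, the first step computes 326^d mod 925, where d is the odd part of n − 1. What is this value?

n − 1 = 924 = 2^2 · 231, so s = 2 and d = 231.
326^231 mod 925 = 751.

751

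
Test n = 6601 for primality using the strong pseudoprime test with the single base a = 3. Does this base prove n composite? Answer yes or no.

n − 1 = 6600 = 2^3 · 825, so s = 3 and d = 825.
x_0 = 3^825 mod 6601 = 3037.
x_0 is neither 1 nor 6600, so continue squaring.
x_1 = 3037^2 mod 6601 = 1772.
x_2 = 1772^2 mod 6601 = 4509.
Reached i = s−1 = 2 without hitting −1: 3 is a Miller–Rabin witness and 6601 is composite.

yes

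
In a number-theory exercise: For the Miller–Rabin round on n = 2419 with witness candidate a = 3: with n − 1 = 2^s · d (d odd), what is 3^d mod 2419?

454

n − 1 = 2418 = 2^1 · 1209, so s = 1 and d = 1209.
By repeated squaring, 3^1209 ≡ 454 (mod 2419).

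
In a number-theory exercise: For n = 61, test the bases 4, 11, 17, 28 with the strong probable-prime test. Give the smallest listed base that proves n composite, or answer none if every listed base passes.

n − 1 = 60 = 2^2 · 15, so s = 2 and d = 15.
Base 4: x_0 = 4^15 mod 61 = 60. x_0 = 60 ≡ −1, so 4 is not a witness.
Base 11: x_0 = 11^15 mod 61 = 50. x_0 is neither 1 nor 60, so continue squaring. x_1 = 50^2 mod 61 = 60. x_1 ≡ −1, so 11 is not a witness.
Base 17: x_0 = 17^15 mod 61 = 50. x_0 is neither 1 nor 60, so continue squaring. x_1 = 50^2 mod 61 = 60. x_1 ≡ −1, so 17 is not a witness.
Base 28: x_0 = 28^15 mod 61 = 50. x_0 is neither 1 nor 60, so continue squaring. x_1 = 50^2 mod 61 = 60. x_1 ≡ −1, so 28 is not a witness.
No listed base is a witness for 61.

none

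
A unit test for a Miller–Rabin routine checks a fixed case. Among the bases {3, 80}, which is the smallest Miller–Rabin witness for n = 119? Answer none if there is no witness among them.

n − 1 = 118 = 2^1 · 59, so s = 1 and d = 59.
Base 3: x_0 = 3^59 mod 119 = 75. x_0 ∉ {1, 118} and s = 1, so 3 is a Miller–Rabin witness and 119 is composite.
Base 80: x_0 = 80^59 mod 119 = 40. x_0 ∉ {1, 118} and s = 1, so 80 is a Miller–Rabin witness and 119 is composite.
The smallest witness among the given bases is 3.

3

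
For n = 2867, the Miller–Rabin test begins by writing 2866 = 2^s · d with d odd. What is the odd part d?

Halving: 2866 → 1433; 1433 is odd.
So 2866 = 2^1 · 1433.

1433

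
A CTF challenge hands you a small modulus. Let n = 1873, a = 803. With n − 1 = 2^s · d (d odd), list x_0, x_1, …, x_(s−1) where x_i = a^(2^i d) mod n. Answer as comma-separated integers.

325, 737, 1872, 1

n − 1 = 1872 = 2^4 · 117, so s = 4 and d = 117.
x_0 = 803^117 mod 1873 = 325.
x_1 = 325^2 mod 1873 = 737.
x_2 = 737^2 mod 1873 = 1872.
x_3 = 1872^2 mod 1873 = 1.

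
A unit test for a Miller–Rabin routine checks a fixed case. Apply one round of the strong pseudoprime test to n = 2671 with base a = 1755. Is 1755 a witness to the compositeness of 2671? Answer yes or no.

n − 1 = 2670 = 2^1 · 1335, so s = 1 and d = 1335.
Repeated squaring mod 2671: 1755^1 ≡ 1755, 1755^2 ≡ 362, 1755^4 ≡ 165, 1755^8 ≡ 515, 1755^16 ≡ 796, 1755^32 ≡ 589, 1755^64 ≡ 2362, 1755^128 ≡ 1996, 1755^256 ≡ 1555, 1755^512 ≡ 770, 1755^1024 ≡ 2609.
1335 = 1024 + 256 + 32 + 16 + 4 + 2 + 1, so 1755^1335 ≡ 2609·1555·589·796·165·362·1755 ≡ 1 (mod 2671).
x_0 = 1755^1335 mod 2671 = 1.
x_0 = 1, so 1755 is not a witness.

no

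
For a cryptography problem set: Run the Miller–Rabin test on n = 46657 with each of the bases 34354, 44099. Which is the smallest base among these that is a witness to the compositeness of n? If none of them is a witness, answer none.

44099

n − 1 = 46656 = 2^6 · 729, so s = 6 and d = 729.
Base 34354: x_0 = 34354^729 mod 46657 = 5507. x_0 is neither 1 nor 46656, so continue squaring. x_1 = 5507^2 mod 46657 = 46656. x_1 ≡ −1, so 34354 is not a witness.
Base 44099: x_0 = 44099^729 mod 46657 = 12611. x_0 is neither 1 nor 46656, so continue squaring. x_1 = 12611^2 mod 46657 = 30265. x_2 = 30265^2 mod 46657 = 1. x_2 = 1 but x_1 ≠ ±1, a nontrivial square root of 1 — 44099 is a witness and 46657 is composite.
The smallest witness among the given bases is 44099.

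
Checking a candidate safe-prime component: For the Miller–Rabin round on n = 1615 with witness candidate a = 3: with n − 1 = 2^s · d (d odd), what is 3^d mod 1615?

n − 1 = 1614 = 2^1 · 807, so s = 1 and d = 807.
3^807 mod 1615 = 487.

487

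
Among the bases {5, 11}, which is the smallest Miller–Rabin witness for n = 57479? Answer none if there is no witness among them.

n − 1 = 57478 = 2^1 · 28739, so s = 1 and d = 28739.
Base 5: x_0 = 5^28739 mod 57479 = 57308. x_0 ∉ {1, 57478} and s = 1, so 5 is a Miller–Rabin witness and 57479 is composite.
Base 11: x_0 = 11^28739 mod 57479 = 51010. x_0 ∉ {1, 57478} and s = 1, so 11 is a Miller–Rabin witness and 57479 is composite.
The smallest witness among the given bases is 5.

5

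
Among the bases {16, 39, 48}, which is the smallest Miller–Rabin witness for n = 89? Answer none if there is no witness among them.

n − 1 = 88 = 2^3 · 11, so s = 3 and d = 11.
Base 16: x_0 = 16^11 mod 89 = 1. x_0 = 1, so 16 is not a witness.
Base 39: x_0 = 39^11 mod 89 = 1. x_0 = 1, so 39 is not a witness.
Base 48: x_0 = 48^11 mod 89 = 37. x_0 is neither 1 nor 88, so continue squaring. x_1 = 37^2 mod 89 = 34. x_2 = 34^2 mod 89 = 88. x_2 ≡ −1, so 48 is not a witness.
No listed base is a witness for 89.

none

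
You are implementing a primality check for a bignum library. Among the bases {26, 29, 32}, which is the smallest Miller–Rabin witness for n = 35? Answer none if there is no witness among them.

26

n − 1 = 34 = 2^1 · 17, so s = 1 and d = 17.
Base 26: x_0 = 26^17 mod 35 = 31. x_0 ∉ {1, 34} and s = 1, so 26 is a Miller–Rabin witness and 35 is composite.
Base 29: x_0 = 29^17 mod 35 = 29. x_0 ∉ {1, 34} and s = 1, so 29 is a Miller–Rabin witness and 35 is composite.
Base 32: x_0 = 32^17 mod 35 = 2. x_0 ∉ {1, 34} and s = 1, so 32 is a Miller–Rabin witness and 35 is composite.
The smallest witness among the given bases is 26.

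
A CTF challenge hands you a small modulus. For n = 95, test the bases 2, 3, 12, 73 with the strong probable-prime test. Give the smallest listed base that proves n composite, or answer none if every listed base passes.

2

n − 1 = 94 = 2^1 · 47, so s = 1 and d = 47.
Base 2: x_0 = 2^47 mod 95 = 53. x_0 ∉ {1, 94} and s = 1, so 2 is a Miller–Rabin witness and 95 is composite.
Base 3: x_0 = 3^47 mod 95 = 67. x_0 ∉ {1, 94} and s = 1, so 3 is a Miller–Rabin witness and 95 is composite.
Base 12: x_0 = 12^47 mod 95 = 8. x_0 ∉ {1, 94} and s = 1, so 12 is a Miller–Rabin witness and 95 is composite.
Base 73: x_0 = 73^47 mod 95 = 47. x_0 ∉ {1, 94} and s = 1, so 73 is a Miller–Rabin witness and 95 is composite.
The smallest witness among the given bases is 2.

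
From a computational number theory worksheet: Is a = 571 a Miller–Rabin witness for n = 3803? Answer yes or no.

n − 1 = 3802 = 2^1 · 1901, so s = 1 and d = 1901.
x_0 = 571^1901 mod 3803 = 3802.
x_0 = 3802 ≡ −1, so 571 is not a witness.

no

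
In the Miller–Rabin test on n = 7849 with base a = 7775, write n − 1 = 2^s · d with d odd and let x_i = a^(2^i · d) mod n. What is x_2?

5611

n − 1 = 7848 = 2^3 · 981, so s = 3 and d = 981.
x_0 = 7775^981 mod 7849 = 4026.
x_1 = 4026^2 mod 7849 = 491.
x_2 = 491^2 mod 7849 = 5611.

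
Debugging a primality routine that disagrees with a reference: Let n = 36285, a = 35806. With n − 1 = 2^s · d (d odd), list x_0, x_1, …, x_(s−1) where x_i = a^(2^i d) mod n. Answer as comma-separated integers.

7591, 2701

n − 1 = 36284 = 2^2 · 9071, so s = 2 and d = 9071.
x_0 = 35806^9071 mod 36285 = 7591.
x_1 = 7591^2 mod 36285 = 2701.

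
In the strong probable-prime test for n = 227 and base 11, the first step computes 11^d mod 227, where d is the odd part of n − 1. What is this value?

n − 1 = 226 = 2^1 · 113, so s = 1 and d = 113.
11^113 mod 227 = 1.

1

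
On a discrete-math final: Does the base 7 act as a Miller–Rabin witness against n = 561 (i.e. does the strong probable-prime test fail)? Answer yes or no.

yes

n − 1 = 560 = 2^4 · 35, so s = 4 and d = 35.
x_0 = 7^35 mod 561 = 241.
x_0 is neither 1 nor 560, so continue squaring.
x_1 = 241^2 mod 561 = 298.
x_2 = 298^2 mod 561 = 166.
x_3 = 166^2 mod 561 = 67.
Reached i = s−1 = 3 without hitting −1: 7 is a Miller–Rabin witness and 561 is composite.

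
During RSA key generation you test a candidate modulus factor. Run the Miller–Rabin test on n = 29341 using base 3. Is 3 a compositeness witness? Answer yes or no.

n − 1 = 29340 = 2^2 · 7335, so s = 2 and d = 7335.
x_0 = 3^7335 mod 29341 = 22569.
x_0 is neither 1 nor 29340, so continue squaring.
x_1 = 22569^2 mod 29341 = 1.
x_1 = 1 but x_0 ≠ ±1, a nontrivial square root of 1 — 3 is a witness and 29341 is composite.

yes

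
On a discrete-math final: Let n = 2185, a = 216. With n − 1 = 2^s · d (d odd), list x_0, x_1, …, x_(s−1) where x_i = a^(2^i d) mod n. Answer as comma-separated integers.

761, 96, 476

n − 1 = 2184 = 2^3 · 273, so s = 3 and d = 273.
x_0 = 216^273 mod 2185 = 761.
x_1 = 761^2 mod 2185 = 96.
x_2 = 96^2 mod 2185 = 476.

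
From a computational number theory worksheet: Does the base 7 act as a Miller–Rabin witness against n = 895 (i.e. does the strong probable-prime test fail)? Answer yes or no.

yes

n − 1 = 894 = 2^1 · 447, so s = 1 and d = 447.
Repeated squaring mod 895: 7^1 ≡ 7, 7^2 ≡ 49, 7^4 ≡ 611, 7^8 ≡ 106, 7^16 ≡ 496, 7^32 ≡ 786, 7^64 ≡ 246, 7^128 ≡ 551, 7^256 ≡ 196.
447 = 256 + 128 + 32 + 16 + 8 + 4 + 2 + 1, so 7^447 ≡ 196·551·786·496·106·611·49·7 ≡ 488 (mod 895).
x_0 = 7^447 mod 895 = 488.
x_0 ∉ {1, 894} and s = 1, so 7 is a Miller–Rabin witness and 895 is composite.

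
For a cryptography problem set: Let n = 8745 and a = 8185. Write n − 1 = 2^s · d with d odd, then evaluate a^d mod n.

n − 1 = 8744 = 2^3 · 1093, so s = 3 and d = 1093.
8185^1093 mod 8745 = 8185.

8185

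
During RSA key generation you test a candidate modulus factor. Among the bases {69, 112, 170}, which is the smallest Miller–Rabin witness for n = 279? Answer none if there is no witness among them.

n − 1 = 278 = 2^1 · 139, so s = 1 and d = 139.
Base 69: x_0 = 69^139 mod 279 = 45. x_0 ∉ {1, 278} and s = 1, so 69 is a Miller–Rabin witness and 279 is composite.
Base 112: x_0 = 112^139 mod 279 = 121. x_0 ∉ {1, 278} and s = 1, so 112 is a Miller–Rabin witness and 279 is composite.
Base 170: x_0 = 170^139 mod 279 = 215. x_0 ∉ {1, 278} and s = 1, so 170 is a Miller–Rabin witness and 279 is composite.
The smallest witness among the given bases is 69.

69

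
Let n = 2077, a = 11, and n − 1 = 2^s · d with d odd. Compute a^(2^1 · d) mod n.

n − 1 = 2076 = 2^2 · 519, so s = 2 and d = 519.
Repeated squaring mod 2077: 11^1 ≡ 11, 11^2 ≡ 121, 11^4 ≡ 102, 11^8 ≡ 19, 11^16 ≡ 361, 11^32 ≡ 1547, 11^64 ≡ 505, 11^128 ≡ 1631, 11^256 ≡ 1601, 11^512 ≡ 183.
519 = 512 + 4 + 2 + 1, so 11^519 ≡ 183·102·121·11 ≡ 1449 (mod 2077).
x_0 = 1449.
x_1 = 1449^2 mod 2077 = 1831.

1831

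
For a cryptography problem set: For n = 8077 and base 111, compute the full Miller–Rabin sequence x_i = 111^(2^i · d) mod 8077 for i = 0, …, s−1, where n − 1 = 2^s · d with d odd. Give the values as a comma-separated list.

n − 1 = 8076 = 2^2 · 2019, so s = 2 and d = 2019.
x_0 = 111^2019 mod 8077 = 680.
x_1 = 680^2 mod 8077 = 2011.

680, 2011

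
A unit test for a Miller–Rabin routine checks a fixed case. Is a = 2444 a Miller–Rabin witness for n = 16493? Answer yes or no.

no

n − 1 = 16492 = 2^2 · 4123, so s = 2 and d = 4123.
x_0 = 2444^4123 mod 16493 = 2187.
x_0 is neither 1 nor 16492, so continue squaring.
x_1 = 2187^2 mod 16493 = 16492.
x_1 ≡ −1, so 2444 is not a witness.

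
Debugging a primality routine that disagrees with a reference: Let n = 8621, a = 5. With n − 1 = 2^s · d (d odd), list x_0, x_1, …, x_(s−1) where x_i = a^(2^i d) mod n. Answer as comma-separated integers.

7350, 3314

n − 1 = 8620 = 2^2 · 2155, so s = 2 and d = 2155.
x_0 = 5^2155 mod 8621 = 7350.
x_1 = 7350^2 mod 8621 = 3314.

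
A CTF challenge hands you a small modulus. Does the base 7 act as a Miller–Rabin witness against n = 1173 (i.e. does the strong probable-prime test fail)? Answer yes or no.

yes

n − 1 = 1172 = 2^2 · 293, so s = 2 and d = 293.
Repeated squaring mod 1173: 7^1 ≡ 7, 7^2 ≡ 49, 7^4 ≡ 55, 7^8 ≡ 679, 7^16 ≡ 52, 7^32 ≡ 358, 7^64 ≡ 307, 7^128 ≡ 409, 7^256 ≡ 715.
293 = 256 + 32 + 4 + 1, so 7^293 ≡ 715·358·55·7 ≡ 28 (mod 1173).
x_0 = 7^293 mod 1173 = 28.
x_0 is neither 1 nor 1172, so continue squaring.
x_1 = 28^2 mod 1173 = 784.
Reached i = s−1 = 1 without hitting −1: 7 is a Miller–Rabin witness and 1173 is composite.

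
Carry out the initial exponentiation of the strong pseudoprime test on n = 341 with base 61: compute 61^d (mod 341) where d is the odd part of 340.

n − 1 = 340 = 2^2 · 85, so s = 2 and d = 85.
Repeated squaring mod 341: 61^1 ≡ 61, 61^2 ≡ 311, 61^4 ≡ 218, 61^8 ≡ 125, 61^16 ≡ 280, 61^32 ≡ 311, 61^64 ≡ 218.
85 = 64 + 16 + 4 + 1, so 61^85 ≡ 218·280·218·61 ≡ 340 (mod 341).

340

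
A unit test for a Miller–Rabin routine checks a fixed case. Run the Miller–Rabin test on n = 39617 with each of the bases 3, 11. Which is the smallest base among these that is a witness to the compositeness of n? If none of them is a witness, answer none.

3

n − 1 = 39616 = 2^6 · 619, so s = 6 and d = 619.
Base 3: x_0 = 3^619 mod 39617 = 1915. x_0 is neither 1 nor 39616, so continue squaring. x_1 = 1915^2 mod 39617 = 22461. x_2 = 22461^2 mod 39617 = 13643. x_3 = 13643^2 mod 39617 = 10783. x_4 = 10783^2 mod 39617 = 36811. x_5 = 36811^2 mod 39617 = 29470. Reached i = s−1 = 5 without hitting −1: 3 is a Miller–Rabin witness and 39617 is composite.
Base 11: x_0 = 11^619 mod 39617 = 25362. x_0 is neither 1 nor 39616, so continue squaring. x_1 = 25362^2 mod 39617 = 9432. x_2 = 9432^2 mod 39617 = 22459. x_3 = 22459^2 mod 39617 = 3037. x_4 = 3037^2 mod 39617 = 32225. x_5 = 32225^2 mod 39617 = 9821. Reached i = s−1 = 5 without hitting −1: 11 is a Miller–Rabin witness and 39617 is composite.
The smallest witness among the given bases is 3.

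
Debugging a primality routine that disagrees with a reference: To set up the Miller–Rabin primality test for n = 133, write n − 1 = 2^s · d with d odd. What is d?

Halving: 132 → 66 → 33; 33 is odd.
So 132 = 2^2 · 33.

33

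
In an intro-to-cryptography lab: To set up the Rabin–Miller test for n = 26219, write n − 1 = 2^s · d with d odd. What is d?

13109

Halving: 26218 → 13109; 13109 is odd.
So 26218 = 2^1 · 13109.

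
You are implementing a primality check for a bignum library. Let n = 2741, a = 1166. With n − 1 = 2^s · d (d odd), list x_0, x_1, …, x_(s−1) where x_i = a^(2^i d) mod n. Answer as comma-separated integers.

n − 1 = 2740 = 2^2 · 685, so s = 2 and d = 685.
x_0 = 1166^685 mod 2741 = 1.
x_1 = 1^2 mod 2741 = 1.

1, 1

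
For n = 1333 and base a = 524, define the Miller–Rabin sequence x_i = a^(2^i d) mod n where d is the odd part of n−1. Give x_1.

n − 1 = 1332 = 2^2 · 333, so s = 2 and d = 333.
x_0 = 524^333 mod 1333 = 376.
x_1 = 376^2 mod 1333 = 78.

78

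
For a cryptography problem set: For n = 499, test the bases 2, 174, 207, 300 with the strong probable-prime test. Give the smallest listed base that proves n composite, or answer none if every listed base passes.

none

n − 1 = 498 = 2^1 · 249, so s = 1 and d = 249.
Base 2: x_0 = 2^249 mod 499 = 498. x_0 = 498 ≡ −1, so 2 is not a witness.
Base 174: x_0 = 174^249 mod 499 = 1. x_0 = 1, so 174 is not a witness.
Base 207: x_0 = 207^249 mod 499 = 498. x_0 = 498 ≡ −1, so 207 is not a witness.
Base 300: x_0 = 300^249 mod 499 = 498. x_0 = 498 ≡ −1, so 300 is not a witness.
No listed base is a witness for 499.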